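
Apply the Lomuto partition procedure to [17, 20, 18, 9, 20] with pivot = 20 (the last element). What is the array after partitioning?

Lomuto partition with pivot = 20:

Initial array: [17, 20, 18, 9, 20]

arr[0]=17 <= 20: swap with position 0, array becomes [17, 20, 18, 9, 20]
arr[1]=20 <= 20: swap with position 1, array becomes [17, 20, 18, 9, 20]
arr[2]=18 <= 20: swap with position 2, array becomes [17, 20, 18, 9, 20]
arr[3]=9 <= 20: swap with position 3, array becomes [17, 20, 18, 9, 20]

Place pivot at position 4: [17, 20, 18, 9, 20]
Pivot position: 4

After partitioning with pivot 20, the array becomes [17, 20, 18, 9, 20]. The pivot is placed at index 4. All elements to the left of the pivot are <= 20, and all elements to the right are > 20.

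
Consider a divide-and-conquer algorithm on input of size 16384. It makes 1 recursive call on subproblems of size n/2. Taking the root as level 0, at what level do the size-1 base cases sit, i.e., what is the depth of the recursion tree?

For divide and conquer with division factor 2:

Problem sizes at each level:
Level 0: 16384
Level 1: 8192
Level 2: 4096
Level 3: 2048
Level 4: 1024
Level 5: 512
Level 6: 256
Level 7: 128
Level 8: 64
Level 9: 32
Level 10: 16
Level 11: 8
Level 12: 4
Level 13: 2
Level 14: 1

The root is level 0 and the size-1 base case is level 14 (the tree spans levels 0 through 14, i.e. 15 levels counting the root), so the depth is the number of divisions: log_2(16384) = 14

The recursion tree depth is log_2(16384) = 14. At each level, the problem size is divided by 2, so it takes 14 divisions to reduce to a base case of size 1. The algorithm makes 1 recursive call at each level.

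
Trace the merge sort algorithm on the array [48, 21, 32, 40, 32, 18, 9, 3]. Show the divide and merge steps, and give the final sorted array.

Merge sort trace:

Split: [48, 21, 32, 40, 32, 18, 9, 3] -> [48, 21, 32, 40] and [32, 18, 9, 3]
  Split: [48, 21, 32, 40] -> [48, 21] and [32, 40]
    Split: [48, 21] -> [48] and [21]
    Merge: [48] + [21] -> [21, 48]
    Split: [32, 40] -> [32] and [40]
    Merge: [32] + [40] -> [32, 40]
  Merge: [21, 48] + [32, 40] -> [21, 32, 40, 48]
  Split: [32, 18, 9, 3] -> [32, 18] and [9, 3]
    Split: [32, 18] -> [32] and [18]
    Merge: [32] + [18] -> [18, 32]
    Split: [9, 3] -> [9] and [3]
    Merge: [9] + [3] -> [3, 9]
  Merge: [18, 32] + [3, 9] -> [3, 9, 18, 32]
Merge: [21, 32, 40, 48] + [3, 9, 18, 32] -> [3, 9, 18, 21, 32, 32, 40, 48]

Final sorted array: [3, 9, 18, 21, 32, 32, 40, 48]

The merge sort proceeds by recursively splitting the array and merging sorted halves.
After all merges, the sorted array is [3, 9, 18, 21, 32, 32, 40, 48].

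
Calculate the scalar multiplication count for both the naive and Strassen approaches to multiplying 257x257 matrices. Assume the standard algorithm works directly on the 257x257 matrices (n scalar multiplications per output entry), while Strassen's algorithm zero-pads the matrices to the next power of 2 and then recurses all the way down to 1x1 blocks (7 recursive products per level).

Matrix multiplication for 257x257 matrices:

Strassen's algorithm requires power-of-2 dimensions. Pad 257x257 to 512x512 (next power of 2).

Standard algorithm: 257^3 = 16974593 multiplications
Strassen's algorithm: 7^(log2(512)) = 7^9 = 40353607 multiplications
Difference: 16974593 - 40353607 = -23379014 (Strassen uses MORE here due to padding overhead — for small or just-over-power-of-2 n, padding can outweigh the per-level savings)

Standard: 16974593 multiplications (257^3). Strassen: 40353607 multiplications (7^9, after padding to 512x512). Strassen reduces 8 recursive multiplications to 7 at each level.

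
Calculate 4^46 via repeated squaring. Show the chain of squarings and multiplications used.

Computing 4^46 by squaring (build up from 4^1; each line after the first costs one multiplication):

4^1 = 4
4^2 = (4^1)^2 = 4^2 = 16
4^4 = (4^2)^2 = 16^2 = 256
4^5 = 4 * 4^4 = 4 * 256 = 1024
4^10 = (4^5)^2 = 1024^2 = 1048576
4^11 = 4 * 4^10 = 4 * 1048576 = 4194304
4^22 = (4^11)^2 = 4194304^2 = 17592186044416
4^23 = 4 * 4^22 = 4 * 17592186044416 = 70368744177664
4^46 = (4^23)^2 = 70368744177664^2 = 4951760157141521099596496896

Result: 4951760157141521099596496896
Multiplications needed: 8 (8 lines after 4^1)

4^46 = 4951760157141521099596496896. Using exponentiation by squaring, this requires 8 multiplications. The key idea: if the exponent is even, square the half-power; if odd, multiply by the base once.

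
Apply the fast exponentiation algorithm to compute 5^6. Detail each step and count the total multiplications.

Computing 5^6 by squaring (build up from 5^1; each line after the first costs one multiplication):

5^1 = 5
5^2 = (5^1)^2 = 5^2 = 25
5^3 = 5 * 5^2 = 5 * 25 = 125
5^6 = (5^3)^2 = 125^2 = 15625

Result: 15625
Multiplications needed: 3 (3 lines after 5^1)

5^6 = 15625. Using exponentiation by squaring, this requires 3 multiplications. The key idea: if the exponent is even, square the half-power; if odd, multiply by the base once.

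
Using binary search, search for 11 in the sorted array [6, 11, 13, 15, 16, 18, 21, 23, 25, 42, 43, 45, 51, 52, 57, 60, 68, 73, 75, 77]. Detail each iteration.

Binary search for 11 in [6, 11, 13, 15, 16, 18, 21, 23, 25, 42, 43, 45, 51, 52, 57, 60, 68, 73, 75, 77]:

lo=0, hi=19, mid=9, arr[mid]=42 -> 42 > 11, search left half
lo=0, hi=8, mid=4, arr[mid]=16 -> 16 > 11, search left half
lo=0, hi=3, mid=1, arr[mid]=11 -> Found target at index 1!

Binary search finds 11 at index 1 after 3 comparisons. The search repeatedly halves the search space by comparing with the middle element.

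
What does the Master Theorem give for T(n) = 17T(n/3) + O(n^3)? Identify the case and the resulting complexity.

Master Theorem for T(n) = 17T(n/3) + O(n^3):

a = 17, b = 3, c = 3
log_b(a) = log_3(17) = 2.5789

Case 3: c = 3 > log_3(17) = 2.5789
T(n) = O(n^3) = O(n^3)

For T(n) = 17T(n/3) + O(n^3): log_3(17) = 2.5789. This is Case 3 of the Master Theorem (c > log_b(a), work dominated by root), giving O(n^3).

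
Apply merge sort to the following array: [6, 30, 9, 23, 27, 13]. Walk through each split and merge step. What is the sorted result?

Merge sort trace:

Split: [6, 30, 9, 23, 27, 13] -> [6, 30, 9] and [23, 27, 13]
  Split: [6, 30, 9] -> [6] and [30, 9]
    Split: [30, 9] -> [30] and [9]
    Merge: [30] + [9] -> [9, 30]
  Merge: [6] + [9, 30] -> [6, 9, 30]
  Split: [23, 27, 13] -> [23] and [27, 13]
    Split: [27, 13] -> [27] and [13]
    Merge: [27] + [13] -> [13, 27]
  Merge: [23] + [13, 27] -> [13, 23, 27]
Merge: [6, 9, 30] + [13, 23, 27] -> [6, 9, 13, 23, 27, 30]

Final sorted array: [6, 9, 13, 23, 27, 30]

The merge sort proceeds by recursively splitting the array and merging sorted halves.
After all merges, the sorted array is [6, 9, 13, 23, 27, 30].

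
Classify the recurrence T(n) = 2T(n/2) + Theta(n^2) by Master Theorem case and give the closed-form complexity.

Master Theorem for T(n) = 2T(n/2) + O(n^2):

a = 2, b = 2, c = 2
log_b(a) = log_2(2) = 1.0000

Case 3: c = 2 > log_2(2) = 1.0000
T(n) = O(n^2) = O(n^2)

For T(n) = 2T(n/2) + O(n^2): log_2(2) = 1.0000. This is Case 3 of the Master Theorem (c > log_b(a), work dominated by root), giving O(n^2).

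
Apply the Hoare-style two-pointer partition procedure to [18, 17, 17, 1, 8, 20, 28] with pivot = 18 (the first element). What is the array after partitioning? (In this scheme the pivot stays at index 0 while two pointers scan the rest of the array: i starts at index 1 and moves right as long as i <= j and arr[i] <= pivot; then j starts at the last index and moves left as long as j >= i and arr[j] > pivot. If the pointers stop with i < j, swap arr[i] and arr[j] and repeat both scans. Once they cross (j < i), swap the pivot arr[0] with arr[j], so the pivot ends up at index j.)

Hoare-style two-pointer partition with pivot = 18:

Initial array: [18, 17, 17, 1, 8, 20, 28]

Pointers start at i = 1, j = 6.
i ends at 5, j ends at 4: the pointers have crossed (j < i), so scanning stops.

Swap pivot arr[0] with arr[4] to place pivot at position 4: [8, 17, 17, 1, 18, 20, 28]
Pivot position: 4

After partitioning with pivot 18, the array becomes [8, 17, 17, 1, 18, 20, 28]. The pivot is placed at index 4. All elements to the left of the pivot are <= 18, and all elements to the right are > 18.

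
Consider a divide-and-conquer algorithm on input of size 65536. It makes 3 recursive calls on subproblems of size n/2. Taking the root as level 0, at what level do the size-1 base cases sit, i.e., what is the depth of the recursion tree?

For divide and conquer with division factor 2:

Problem sizes at each level:
Level 0: 65536
Level 1: 32768
Level 2: 16384
Level 3: 8192
Level 4: 4096
Level 5: 2048
Level 6: 1024
Level 7: 512
Level 8: 256
Level 9: 128
Level 10: 64
Level 11: 32
Level 12: 16
Level 13: 8
Level 14: 4
Level 15: 2
Level 16: 1

The root is level 0 and the size-1 base case is level 16 (the tree spans levels 0 through 16, i.e. 17 levels counting the root), so the depth is the number of divisions: log_2(65536) = 16

The recursion tree depth is log_2(65536) = 16. At each level, the problem size is divided by 2, so it takes 16 divisions to reduce to a base case of size 1. The algorithm makes 3 recursive calls at each level.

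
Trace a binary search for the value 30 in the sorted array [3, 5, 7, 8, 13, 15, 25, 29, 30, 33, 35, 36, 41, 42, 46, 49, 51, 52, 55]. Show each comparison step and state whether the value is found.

Binary search for 30 in [3, 5, 7, 8, 13, 15, 25, 29, 30, 33, 35, 36, 41, 42, 46, 49, 51, 52, 55]:

lo=0, hi=18, mid=9, arr[mid]=33 -> 33 > 30, search left half
lo=0, hi=8, mid=4, arr[mid]=13 -> 13 < 30, search right half
lo=5, hi=8, mid=6, arr[mid]=25 -> 25 < 30, search right half
lo=7, hi=8, mid=7, arr[mid]=29 -> 29 < 30, search right half
lo=8, hi=8, mid=8, arr[mid]=30 -> Found target at index 8!

Binary search finds 30 at index 8 after 5 comparisons. The search repeatedly halves the search space by comparing with the middle element.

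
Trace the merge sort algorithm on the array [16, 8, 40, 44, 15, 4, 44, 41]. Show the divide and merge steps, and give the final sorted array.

Merge sort trace:

Split: [16, 8, 40, 44, 15, 4, 44, 41] -> [16, 8, 40, 44] and [15, 4, 44, 41]
  Split: [16, 8, 40, 44] -> [16, 8] and [40, 44]
    Split: [16, 8] -> [16] and [8]
    Merge: [16] + [8] -> [8, 16]
    Split: [40, 44] -> [40] and [44]
    Merge: [40] + [44] -> [40, 44]
  Merge: [8, 16] + [40, 44] -> [8, 16, 40, 44]
  Split: [15, 4, 44, 41] -> [15, 4] and [44, 41]
    Split: [15, 4] -> [15] and [4]
    Merge: [15] + [4] -> [4, 15]
    Split: [44, 41] -> [44] and [41]
    Merge: [44] + [41] -> [41, 44]
  Merge: [4, 15] + [41, 44] -> [4, 15, 41, 44]
Merge: [8, 16, 40, 44] + [4, 15, 41, 44] -> [4, 8, 15, 16, 40, 41, 44, 44]

Final sorted array: [4, 8, 15, 16, 40, 41, 44, 44]

The merge sort proceeds by recursively splitting the array and merging sorted halves.
After all merges, the sorted array is [4, 8, 15, 16, 40, 41, 44, 44].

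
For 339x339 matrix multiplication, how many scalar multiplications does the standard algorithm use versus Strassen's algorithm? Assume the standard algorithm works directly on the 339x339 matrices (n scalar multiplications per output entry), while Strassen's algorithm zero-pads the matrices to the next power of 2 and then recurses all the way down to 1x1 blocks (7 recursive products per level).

Matrix multiplication for 339x339 matrices:

Strassen's algorithm requires power-of-2 dimensions. Pad 339x339 to 512x512 (next power of 2).

Standard algorithm: 339^3 = 38958219 multiplications
Strassen's algorithm: 7^(log2(512)) = 7^9 = 40353607 multiplications
Difference: 38958219 - 40353607 = -1395388 (Strassen uses MORE here due to padding overhead — for small or just-over-power-of-2 n, padding can outweigh the per-level savings)

Standard: 38958219 multiplications (339^3). Strassen: 40353607 multiplications (7^9, after padding to 512x512). Strassen reduces 8 recursive multiplications to 7 at each level.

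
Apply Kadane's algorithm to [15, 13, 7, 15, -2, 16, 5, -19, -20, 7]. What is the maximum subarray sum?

Using Kadane's algorithm on [15, 13, 7, 15, -2, 16, 5, -19, -20, 7]:

Scanning through the array:
Position 1 (value 13): max_ending_here = 28, max_so_far = 28
Position 2 (value 7): max_ending_here = 35, max_so_far = 35
Position 3 (value 15): max_ending_here = 50, max_so_far = 50
Position 4 (value -2): max_ending_here = 48, max_so_far = 50
Position 5 (value 16): max_ending_here = 64, max_so_far = 64
Position 6 (value 5): max_ending_here = 69, max_so_far = 69
Position 7 (value -19): max_ending_here = 50, max_so_far = 69
Position 8 (value -20): max_ending_here = 30, max_so_far = 69
Position 9 (value 7): max_ending_here = 37, max_so_far = 69

Maximum subarray: [15, 13, 7, 15, -2, 16, 5]
Maximum sum: 69

The maximum subarray is [15, 13, 7, 15, -2, 16, 5] with sum 69. This subarray runs from index 0 to index 6.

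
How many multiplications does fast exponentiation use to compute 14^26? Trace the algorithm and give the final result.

Computing 14^26 by squaring (build up from 14^1; each line after the first costs one multiplication):

14^1 = 14
14^2 = (14^1)^2 = 14^2 = 196
14^3 = 14 * 14^2 = 14 * 196 = 2744
14^6 = (14^3)^2 = 2744^2 = 7529536
14^12 = (14^6)^2 = 7529536^2 = 56693912375296
14^13 = 14 * 14^12 = 14 * 56693912375296 = 793714773254144
14^26 = (14^13)^2 = 793714773254144^2 = 629983141281877223603213172736

Result: 629983141281877223603213172736
Multiplications needed: 6 (6 lines after 14^1)

14^26 = 629983141281877223603213172736. Using exponentiation by squaring, this requires 6 multiplications. The key idea: if the exponent is even, square the half-power; if odd, multiply by the base once.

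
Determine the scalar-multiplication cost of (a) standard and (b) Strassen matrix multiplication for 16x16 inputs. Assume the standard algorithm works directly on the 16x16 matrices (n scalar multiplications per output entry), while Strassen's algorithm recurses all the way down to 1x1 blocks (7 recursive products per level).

Matrix multiplication for 16x16 matrices:

Standard algorithm: 16^3 = 4096 multiplications
Strassen's algorithm: 7^(log2(16)) = 7^4 = 2401 multiplications
Savings: 4096 - 2401 = 1695 multiplications

Standard: 4096 multiplications (16^3). Strassen: 2401 multiplications (7^4). Strassen reduces 8 recursive multiplications to 7 at each level.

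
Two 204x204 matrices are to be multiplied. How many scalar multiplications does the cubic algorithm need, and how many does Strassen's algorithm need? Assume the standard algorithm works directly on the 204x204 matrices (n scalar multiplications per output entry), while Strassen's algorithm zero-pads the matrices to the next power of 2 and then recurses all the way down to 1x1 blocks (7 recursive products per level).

Matrix multiplication for 204x204 matrices:

Strassen's algorithm requires power-of-2 dimensions. Pad 204x204 to 256x256 (next power of 2).

Standard algorithm: 204^3 = 8489664 multiplications
Strassen's algorithm: 7^(log2(256)) = 7^8 = 5764801 multiplications
Savings: 8489664 - 5764801 = 2724863 multiplications

Standard: 8489664 multiplications (204^3). Strassen: 5764801 multiplications (7^8, after padding to 256x256). Strassen reduces 8 recursive multiplications to 7 at each level.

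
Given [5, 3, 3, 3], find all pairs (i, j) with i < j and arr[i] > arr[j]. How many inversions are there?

Finding inversions in [5, 3, 3, 3]:

(0, 1): arr[0]=5 > arr[1]=3
(0, 2): arr[0]=5 > arr[2]=3
(0, 3): arr[0]=5 > arr[3]=3

Total inversions: 3

The array has 3 inversion(s): (0,1), (0,2), (0,3). Each pair (i,j) satisfies i < j and arr[i] > arr[j].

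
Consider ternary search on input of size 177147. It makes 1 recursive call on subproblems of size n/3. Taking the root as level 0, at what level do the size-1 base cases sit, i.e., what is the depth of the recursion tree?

For divide and conquer with division factor 3:

Problem sizes at each level:
Level 0: 177147
Level 1: 59049
Level 2: 19683
Level 3: 6561
Level 4: 2187
Level 5: 729
Level 6: 243
Level 7: 81
Level 8: 27
Level 9: 9
Level 10: 3
Level 11: 1

The root is level 0 and the size-1 base case is level 11 (the tree spans levels 0 through 11, i.e. 12 levels counting the root), so the depth is the number of divisions: log_3(177147) = 11

The recursion tree depth is log_3(177147) = 11. At each level, the problem size is divided by 3, so it takes 11 divisions to reduce to a base case of size 1. The algorithm makes 1 recursive call at each level.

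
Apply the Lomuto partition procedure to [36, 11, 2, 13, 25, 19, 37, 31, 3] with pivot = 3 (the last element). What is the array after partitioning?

Lomuto partition with pivot = 3:

Initial array: [36, 11, 2, 13, 25, 19, 37, 31, 3]

arr[0]=36 > 3: no swap
arr[1]=11 > 3: no swap
arr[2]=2 <= 3: swap with position 0, array becomes [2, 11, 36, 13, 25, 19, 37, 31, 3]
arr[3]=13 > 3: no swap
arr[4]=25 > 3: no swap
arr[5]=19 > 3: no swap
arr[6]=37 > 3: no swap
arr[7]=31 > 3: no swap

Place pivot at position 1: [2, 3, 36, 13, 25, 19, 37, 31, 11]
Pivot position: 1

After partitioning with pivot 3, the array becomes [2, 3, 36, 13, 25, 19, 37, 31, 11]. The pivot is placed at index 1. All elements to the left of the pivot are <= 3, and all elements to the right are > 3.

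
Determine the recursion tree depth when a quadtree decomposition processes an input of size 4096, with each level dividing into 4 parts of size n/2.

For divide and conquer with division factor 2:

Problem sizes at each level:
Level 0: 4096
Level 1: 2048
Level 2: 1024
Level 3: 512
Level 4: 256
Level 5: 128
Level 6: 64
Level 7: 32
Level 8: 16
Level 9: 8
Level 10: 4
Level 11: 2
Level 12: 1

The root is level 0 and the size-1 base case is level 12 (the tree spans levels 0 through 12, i.e. 13 levels counting the root), so the depth is the number of divisions: log_2(4096) = 12

The recursion tree depth is log_2(4096) = 12. At each level, the problem size is divided by 2, so it takes 12 divisions to reduce to a base case of size 1. The algorithm makes 4 recursive calls at each level.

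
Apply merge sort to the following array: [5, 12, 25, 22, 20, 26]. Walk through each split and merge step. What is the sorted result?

Merge sort trace:

Split: [5, 12, 25, 22, 20, 26] -> [5, 12, 25] and [22, 20, 26]
  Split: [5, 12, 25] -> [5] and [12, 25]
    Split: [12, 25] -> [12] and [25]
    Merge: [12] + [25] -> [12, 25]
  Merge: [5] + [12, 25] -> [5, 12, 25]
  Split: [22, 20, 26] -> [22] and [20, 26]
    Split: [20, 26] -> [20] and [26]
    Merge: [20] + [26] -> [20, 26]
  Merge: [22] + [20, 26] -> [20, 22, 26]
Merge: [5, 12, 25] + [20, 22, 26] -> [5, 12, 20, 22, 25, 26]

Final sorted array: [5, 12, 20, 22, 25, 26]

The merge sort proceeds by recursively splitting the array and merging sorted halves.
After all merges, the sorted array is [5, 12, 20, 22, 25, 26].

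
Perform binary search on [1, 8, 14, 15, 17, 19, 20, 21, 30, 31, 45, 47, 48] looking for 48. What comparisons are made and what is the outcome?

Binary search for 48 in [1, 8, 14, 15, 17, 19, 20, 21, 30, 31, 45, 47, 48]:

lo=0, hi=12, mid=6, arr[mid]=20 -> 20 < 48, search right half
lo=7, hi=12, mid=9, arr[mid]=31 -> 31 < 48, search right half
lo=10, hi=12, mid=11, arr[mid]=47 -> 47 < 48, search right half
lo=12, hi=12, mid=12, arr[mid]=48 -> Found target at index 12!

Binary search finds 48 at index 12 after 4 comparisons. The search repeatedly halves the search space by comparing with the middle element.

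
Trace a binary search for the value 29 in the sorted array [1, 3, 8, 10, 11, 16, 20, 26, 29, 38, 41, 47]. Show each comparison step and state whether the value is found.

Binary search for 29 in [1, 3, 8, 10, 11, 16, 20, 26, 29, 38, 41, 47]:

lo=0, hi=11, mid=5, arr[mid]=16 -> 16 < 29, search right half
lo=6, hi=11, mid=8, arr[mid]=29 -> Found target at index 8!

Binary search finds 29 at index 8 after 2 comparisons. The search repeatedly halves the search space by comparing with the middle element.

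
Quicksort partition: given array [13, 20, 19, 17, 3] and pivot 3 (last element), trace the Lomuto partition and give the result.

Lomuto partition with pivot = 3:

Initial array: [13, 20, 19, 17, 3]

arr[0]=13 > 3: no swap
arr[1]=20 > 3: no swap
arr[2]=19 > 3: no swap
arr[3]=17 > 3: no swap

Place pivot at position 0: [3, 20, 19, 17, 13]
Pivot position: 0

After partitioning with pivot 3, the array becomes [3, 20, 19, 17, 13]. The pivot is placed at index 0. All elements to the left of the pivot are <= 3, and all elements to the right are > 3.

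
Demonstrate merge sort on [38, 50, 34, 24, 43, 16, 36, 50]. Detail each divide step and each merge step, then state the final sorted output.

Merge sort trace:

Split: [38, 50, 34, 24, 43, 16, 36, 50] -> [38, 50, 34, 24] and [43, 16, 36, 50]
  Split: [38, 50, 34, 24] -> [38, 50] and [34, 24]
    Split: [38, 50] -> [38] and [50]
    Merge: [38] + [50] -> [38, 50]
    Split: [34, 24] -> [34] and [24]
    Merge: [34] + [24] -> [24, 34]
  Merge: [38, 50] + [24, 34] -> [24, 34, 38, 50]
  Split: [43, 16, 36, 50] -> [43, 16] and [36, 50]
    Split: [43, 16] -> [43] and [16]
    Merge: [43] + [16] -> [16, 43]
    Split: [36, 50] -> [36] and [50]
    Merge: [36] + [50] -> [36, 50]
  Merge: [16, 43] + [36, 50] -> [16, 36, 43, 50]
Merge: [24, 34, 38, 50] + [16, 36, 43, 50] -> [16, 24, 34, 36, 38, 43, 50, 50]

Final sorted array: [16, 24, 34, 36, 38, 43, 50, 50]

The merge sort proceeds by recursively splitting the array and merging sorted halves.
After all merges, the sorted array is [16, 24, 34, 36, 38, 43, 50, 50].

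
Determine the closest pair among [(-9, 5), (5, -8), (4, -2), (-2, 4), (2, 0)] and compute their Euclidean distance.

Computing all pairwise distances among 5 points:

d((-9, 5), (5, -8)) = 19.105
d((-9, 5), (4, -2)) = 14.7648
d((-9, 5), (-2, 4)) = 7.0711
d((-9, 5), (2, 0)) = 12.083
d((5, -8), (4, -2)) = 6.0828
d((5, -8), (-2, 4)) = 13.8924
d((5, -8), (2, 0)) = 8.544
d((4, -2), (-2, 4)) = 8.4853
d((4, -2), (2, 0)) = 2.8284 <-- minimum
d((-2, 4), (2, 0)) = 5.6569

Closest pair: (4, -2) and (2, 0) with distance 2.8284

The closest pair is (4, -2) and (2, 0) with Euclidean distance 2.8284. For 5 points, brute-force pairwise comparison is shown above. For large n, the divide-and-conquer algorithm (sort by x, recurse on halves, check the dividing strip) achieves O(n log n).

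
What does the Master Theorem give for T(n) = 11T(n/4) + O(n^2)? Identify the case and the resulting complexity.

Master Theorem for T(n) = 11T(n/4) + O(n^2):

a = 11, b = 4, c = 2
log_b(a) = log_4(11) = 1.7297

Case 3: c = 2 > log_4(11) = 1.7297
T(n) = O(n^2) = O(n^2)

For T(n) = 11T(n/4) + O(n^2): log_4(11) = 1.7297. This is Case 3 of the Master Theorem (c > log_b(a), work dominated by root), giving O(n^2).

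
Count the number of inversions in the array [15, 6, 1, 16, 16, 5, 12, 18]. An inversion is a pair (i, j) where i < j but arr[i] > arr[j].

Finding inversions in [15, 6, 1, 16, 16, 5, 12, 18]:

(0, 1): arr[0]=15 > arr[1]=6
(0, 2): arr[0]=15 > arr[2]=1
(0, 5): arr[0]=15 > arr[5]=5
(0, 6): arr[0]=15 > arr[6]=12
(1, 2): arr[1]=6 > arr[2]=1
(1, 5): arr[1]=6 > arr[5]=5
(3, 5): arr[3]=16 > arr[5]=5
(3, 6): arr[3]=16 > arr[6]=12
(4, 5): arr[4]=16 > arr[5]=5
(4, 6): arr[4]=16 > arr[6]=12

Total inversions: 10

The array has 10 inversion(s): (0,1), (0,2), (0,5), (0,6), (1,2), (1,5), (3,5), (3,6), (4,5), (4,6). Each pair (i,j) satisfies i < j and arr[i] > arr[j].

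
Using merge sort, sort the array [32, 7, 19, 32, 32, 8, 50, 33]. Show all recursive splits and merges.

Merge sort trace:

Split: [32, 7, 19, 32, 32, 8, 50, 33] -> [32, 7, 19, 32] and [32, 8, 50, 33]
  Split: [32, 7, 19, 32] -> [32, 7] and [19, 32]
    Split: [32, 7] -> [32] and [7]
    Merge: [32] + [7] -> [7, 32]
    Split: [19, 32] -> [19] and [32]
    Merge: [19] + [32] -> [19, 32]
  Merge: [7, 32] + [19, 32] -> [7, 19, 32, 32]
  Split: [32, 8, 50, 33] -> [32, 8] and [50, 33]
    Split: [32, 8] -> [32] and [8]
    Merge: [32] + [8] -> [8, 32]
    Split: [50, 33] -> [50] and [33]
    Merge: [50] + [33] -> [33, 50]
  Merge: [8, 32] + [33, 50] -> [8, 32, 33, 50]
Merge: [7, 19, 32, 32] + [8, 32, 33, 50] -> [7, 8, 19, 32, 32, 32, 33, 50]

Final sorted array: [7, 8, 19, 32, 32, 32, 33, 50]

The merge sort proceeds by recursively splitting the array and merging sorted halves.
After all merges, the sorted array is [7, 8, 19, 32, 32, 32, 33, 50].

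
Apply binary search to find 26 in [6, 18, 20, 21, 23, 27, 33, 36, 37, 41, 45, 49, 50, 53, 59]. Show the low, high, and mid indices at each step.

Binary search for 26 in [6, 18, 20, 21, 23, 27, 33, 36, 37, 41, 45, 49, 50, 53, 59]:

lo=0, hi=14, mid=7, arr[mid]=36 -> 36 > 26, search left half
lo=0, hi=6, mid=3, arr[mid]=21 -> 21 < 26, search right half
lo=4, hi=6, mid=5, arr[mid]=27 -> 27 > 26, search left half
lo=4, hi=4, mid=4, arr[mid]=23 -> 23 < 26, search right half
lo=5 > hi=4, target 26 not found

Binary search determines that 26 is not in the array after 4 comparisons. The search space was exhausted without finding the target.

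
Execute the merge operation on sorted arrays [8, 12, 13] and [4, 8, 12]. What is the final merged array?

Merging process:

Compare 8 vs 4: take 4 from right. Merged: [4]
Compare 8 vs 8: take 8 from left. Merged: [4, 8]
Compare 12 vs 8: take 8 from right. Merged: [4, 8, 8]
Compare 12 vs 12: take 12 from left. Merged: [4, 8, 8, 12]
Compare 13 vs 12: take 12 from right. Merged: [4, 8, 8, 12, 12]
Append remaining from left: [13]. Merged: [4, 8, 8, 12, 12, 13]

Final merged array: [4, 8, 8, 12, 12, 13]
Total comparisons: 5

The merged array is [4, 8, 8, 12, 12, 13], requiring 5 comparisons. The merge step runs in O(n) time where n is the total number of elements.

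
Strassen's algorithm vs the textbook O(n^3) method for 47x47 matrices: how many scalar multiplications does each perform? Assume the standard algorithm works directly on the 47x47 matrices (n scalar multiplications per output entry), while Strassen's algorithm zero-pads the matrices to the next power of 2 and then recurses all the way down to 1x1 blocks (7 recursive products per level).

Matrix multiplication for 47x47 matrices:

Strassen's algorithm requires power-of-2 dimensions. Pad 47x47 to 64x64 (next power of 2).

Standard algorithm: 47^3 = 103823 multiplications
Strassen's algorithm: 7^(log2(64)) = 7^6 = 117649 multiplications
Difference: 103823 - 117649 = -13826 (Strassen uses MORE here due to padding overhead — for small or just-over-power-of-2 n, padding can outweigh the per-level savings)

Standard: 103823 multiplications (47^3). Strassen: 117649 multiplications (7^6, after padding to 64x64). Strassen reduces 8 recursive multiplications to 7 at each level.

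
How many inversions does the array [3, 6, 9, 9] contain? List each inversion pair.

Finding inversions in [3, 6, 9, 9]:


Total inversions: 0

The array has 0 inversions. It is already sorted.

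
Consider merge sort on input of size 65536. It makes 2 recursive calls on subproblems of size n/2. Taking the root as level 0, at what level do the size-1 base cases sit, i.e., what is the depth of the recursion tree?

For divide and conquer with division factor 2:

Problem sizes at each level:
Level 0: 65536
Level 1: 32768
Level 2: 16384
Level 3: 8192
Level 4: 4096
Level 5: 2048
Level 6: 1024
Level 7: 512
Level 8: 256
Level 9: 128
Level 10: 64
Level 11: 32
Level 12: 16
Level 13: 8
Level 14: 4
Level 15: 2
Level 16: 1

The root is level 0 and the size-1 base case is level 16 (the tree spans levels 0 through 16, i.e. 17 levels counting the root), so the depth is the number of divisions: log_2(65536) = 16

The recursion tree depth is log_2(65536) = 16. At each level, the problem size is divided by 2, so it takes 16 divisions to reduce to a base case of size 1. The algorithm makes 2 recursive calls at each level.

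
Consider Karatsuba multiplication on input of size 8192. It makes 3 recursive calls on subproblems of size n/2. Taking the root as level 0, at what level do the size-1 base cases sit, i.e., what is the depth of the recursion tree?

For divide and conquer with division factor 2:

Problem sizes at each level:
Level 0: 8192
Level 1: 4096
Level 2: 2048
Level 3: 1024
Level 4: 512
Level 5: 256
Level 6: 128
Level 7: 64
Level 8: 32
Level 9: 16
Level 10: 8
Level 11: 4
Level 12: 2
Level 13: 1

The root is level 0 and the size-1 base case is level 13 (the tree spans levels 0 through 13, i.e. 14 levels counting the root), so the depth is the number of divisions: log_2(8192) = 13

The recursion tree depth is log_2(8192) = 13. At each level, the problem size is divided by 2, so it takes 13 divisions to reduce to a base case of size 1. The algorithm makes 3 recursive calls at each level.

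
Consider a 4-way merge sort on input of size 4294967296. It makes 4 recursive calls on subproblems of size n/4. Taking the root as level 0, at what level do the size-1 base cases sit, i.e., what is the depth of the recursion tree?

For divide and conquer with division factor 4:

Problem sizes at each level:
Level 0: 4294967296
Level 1: 1073741824
Level 2: 268435456
Level 3: 67108864
Level 4: 16777216
Level 5: 4194304
Level 6: 1048576
Level 7: 262144
Level 8: 65536
Level 9: 16384
Level 10: 4096
Level 11: 1024
Level 12: 256
Level 13: 64
Level 14: 16
Level 15: 4
Level 16: 1

The root is level 0 and the size-1 base case is level 16 (the tree spans levels 0 through 16, i.e. 17 levels counting the root), so the depth is the number of divisions: log_4(4294967296) = 16

The recursion tree depth is log_4(4294967296) = 16. At each level, the problem size is divided by 4, so it takes 16 divisions to reduce to a base case of size 1. The algorithm makes 4 recursive calls at each level.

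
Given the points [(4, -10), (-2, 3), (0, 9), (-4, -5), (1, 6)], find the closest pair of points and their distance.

Computing all pairwise distances among 5 points:

d((4, -10), (-2, 3)) = 14.3178
d((4, -10), (0, 9)) = 19.4165
d((4, -10), (-4, -5)) = 9.434
d((4, -10), (1, 6)) = 16.2788
d((-2, 3), (0, 9)) = 6.3246
d((-2, 3), (-4, -5)) = 8.2462
d((-2, 3), (1, 6)) = 4.2426
d((0, 9), (-4, -5)) = 14.5602
d((0, 9), (1, 6)) = 3.1623 <-- minimum
d((-4, -5), (1, 6)) = 12.083

Closest pair: (0, 9) and (1, 6) with distance 3.1623

The closest pair is (0, 9) and (1, 6) with Euclidean distance 3.1623. For 5 points, brute-force pairwise comparison is shown above. For large n, the divide-and-conquer algorithm (sort by x, recurse on halves, check the dividing strip) achieves O(n log n).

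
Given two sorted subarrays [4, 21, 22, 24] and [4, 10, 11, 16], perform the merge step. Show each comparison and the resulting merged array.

Merging process:

Compare 4 vs 4: take 4 from left. Merged: [4]
Compare 21 vs 4: take 4 from right. Merged: [4, 4]
Compare 21 vs 10: take 10 from right. Merged: [4, 4, 10]
Compare 21 vs 11: take 11 from right. Merged: [4, 4, 10, 11]
Compare 21 vs 16: take 16 from right. Merged: [4, 4, 10, 11, 16]
Append remaining from left: [21, 22, 24]. Merged: [4, 4, 10, 11, 16, 21, 22, 24]

Final merged array: [4, 4, 10, 11, 16, 21, 22, 24]
Total comparisons: 5

The merged array is [4, 4, 10, 11, 16, 21, 22, 24], requiring 5 comparisons. The merge step runs in O(n) time where n is the total number of elements.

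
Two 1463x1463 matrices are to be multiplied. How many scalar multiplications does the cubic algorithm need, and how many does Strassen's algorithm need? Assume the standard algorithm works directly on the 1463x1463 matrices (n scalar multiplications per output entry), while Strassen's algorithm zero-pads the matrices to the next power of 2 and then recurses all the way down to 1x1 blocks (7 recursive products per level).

Matrix multiplication for 1463x1463 matrices:

Strassen's algorithm requires power-of-2 dimensions. Pad 1463x1463 to 2048x2048 (next power of 2).

Standard algorithm: 1463^3 = 3131359847 multiplications
Strassen's algorithm: 7^(log2(2048)) = 7^11 = 1977326743 multiplications
Savings: 3131359847 - 1977326743 = 1154033104 multiplications

Standard: 3131359847 multiplications (1463^3). Strassen: 1977326743 multiplications (7^11, after padding to 2048x2048). Strassen reduces 8 recursive multiplications to 7 at each level.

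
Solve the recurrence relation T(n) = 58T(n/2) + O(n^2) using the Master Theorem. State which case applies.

Master Theorem for T(n) = 58T(n/2) + O(n^2):

a = 58, b = 2, c = 2
log_b(a) = log_2(58) = 5.8580

Case 1: c = 2 < log_2(58) = 5.8580
T(n) = O(n^(log_2 58))

For T(n) = 58T(n/2) + O(n^2): log_2(58) = 5.8580. This is Case 1 of the Master Theorem (c < log_b(a), work dominated by leaves), giving O(n^(log_2 58)).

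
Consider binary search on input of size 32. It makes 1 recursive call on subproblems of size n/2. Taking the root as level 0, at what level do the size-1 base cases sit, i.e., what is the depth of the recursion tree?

For divide and conquer with division factor 2:

Problem sizes at each level:
Level 0: 32
Level 1: 16
Level 2: 8
Level 3: 4
Level 4: 2
Level 5: 1

The root is level 0 and the size-1 base case is level 5 (the tree spans levels 0 through 5, i.e. 6 levels counting the root), so the depth is the number of divisions: log_2(32) = 5

The recursion tree depth is log_2(32) = 5. At each level, the problem size is divided by 2, so it takes 5 divisions to reduce to a base case of size 1. The algorithm makes 1 recursive call at each level.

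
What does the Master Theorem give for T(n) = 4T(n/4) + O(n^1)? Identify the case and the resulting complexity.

Master Theorem for T(n) = 4T(n/4) + O(n^1):

a = 4, b = 4, c = 1
log_b(a) = log_4(4) = 1.0000

Case 2: c = 1 = log_4(4) = 1.0000
T(n) = O(n^1 log n) = O(n log n)

For T(n) = 4T(n/4) + O(n^1): log_4(4) = 1.0000. This is Case 2 of the Master Theorem (c = log_b(a), equal work at all levels), giving O(n log n).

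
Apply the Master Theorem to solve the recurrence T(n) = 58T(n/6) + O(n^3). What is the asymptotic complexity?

Master Theorem for T(n) = 58T(n/6) + O(n^3):

a = 58, b = 6, c = 3
log_b(a) = log_6(58) = 2.2662

Case 3: c = 3 > log_6(58) = 2.2662
T(n) = O(n^3) = O(n^3)

For T(n) = 58T(n/6) + O(n^3): log_6(58) = 2.2662. This is Case 3 of the Master Theorem (c > log_b(a), work dominated by root), giving O(n^3).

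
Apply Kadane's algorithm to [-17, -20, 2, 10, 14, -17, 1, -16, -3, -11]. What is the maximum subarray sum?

Using Kadane's algorithm on [-17, -20, 2, 10, 14, -17, 1, -16, -3, -11]:

Scanning through the array:
Position 1 (value -20): max_ending_here = -20, max_so_far = -17
Position 2 (value 2): max_ending_here = 2, max_so_far = 2
Position 3 (value 10): max_ending_here = 12, max_so_far = 12
Position 4 (value 14): max_ending_here = 26, max_so_far = 26
Position 5 (value -17): max_ending_here = 9, max_so_far = 26
Position 6 (value 1): max_ending_here = 10, max_so_far = 26
Position 7 (value -16): max_ending_here = -6, max_so_far = 26
Position 8 (value -3): max_ending_here = -3, max_so_far = 26
Position 9 (value -11): max_ending_here = -11, max_so_far = 26

Maximum subarray: [2, 10, 14]
Maximum sum: 26

The maximum subarray is [2, 10, 14] with sum 26. This subarray runs from index 2 to index 4.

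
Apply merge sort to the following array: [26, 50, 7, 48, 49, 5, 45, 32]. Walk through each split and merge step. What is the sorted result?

Merge sort trace:

Split: [26, 50, 7, 48, 49, 5, 45, 32] -> [26, 50, 7, 48] and [49, 5, 45, 32]
  Split: [26, 50, 7, 48] -> [26, 50] and [7, 48]
    Split: [26, 50] -> [26] and [50]
    Merge: [26] + [50] -> [26, 50]
    Split: [7, 48] -> [7] and [48]
    Merge: [7] + [48] -> [7, 48]
  Merge: [26, 50] + [7, 48] -> [7, 26, 48, 50]
  Split: [49, 5, 45, 32] -> [49, 5] and [45, 32]
    Split: [49, 5] -> [49] and [5]
    Merge: [49] + [5] -> [5, 49]
    Split: [45, 32] -> [45] and [32]
    Merge: [45] + [32] -> [32, 45]
  Merge: [5, 49] + [32, 45] -> [5, 32, 45, 49]
Merge: [7, 26, 48, 50] + [5, 32, 45, 49] -> [5, 7, 26, 32, 45, 48, 49, 50]

Final sorted array: [5, 7, 26, 32, 45, 48, 49, 50]

The merge sort proceeds by recursively splitting the array and merging sorted halves.
After all merges, the sorted array is [5, 7, 26, 32, 45, 48, 49, 50].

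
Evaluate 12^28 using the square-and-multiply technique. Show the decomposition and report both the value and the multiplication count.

Computing 12^28 by squaring (build up from 12^1; each line after the first costs one multiplication):

12^1 = 12
12^2 = (12^1)^2 = 12^2 = 144
12^3 = 12 * 12^2 = 12 * 144 = 1728
12^6 = (12^3)^2 = 1728^2 = 2985984
12^7 = 12 * 12^6 = 12 * 2985984 = 35831808
12^14 = (12^7)^2 = 35831808^2 = 1283918464548864
12^28 = (12^14)^2 = 1283918464548864^2 = 1648446623609512543951043690496

Result: 1648446623609512543951043690496
Multiplications needed: 6 (6 lines after 12^1)

12^28 = 1648446623609512543951043690496. Using exponentiation by squaring, this requires 6 multiplications. The key idea: if the exponent is even, square the half-power; if odd, multiply by the base once.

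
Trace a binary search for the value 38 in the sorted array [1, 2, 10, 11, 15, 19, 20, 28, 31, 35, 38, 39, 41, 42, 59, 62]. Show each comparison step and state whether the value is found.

Binary search for 38 in [1, 2, 10, 11, 15, 19, 20, 28, 31, 35, 38, 39, 41, 42, 59, 62]:

lo=0, hi=15, mid=7, arr[mid]=28 -> 28 < 38, search right half
lo=8, hi=15, mid=11, arr[mid]=39 -> 39 > 38, search left half
lo=8, hi=10, mid=9, arr[mid]=35 -> 35 < 38, search right half
lo=10, hi=10, mid=10, arr[mid]=38 -> Found target at index 10!

Binary search finds 38 at index 10 after 4 comparisons. The search repeatedly halves the search space by comparing with the middle element.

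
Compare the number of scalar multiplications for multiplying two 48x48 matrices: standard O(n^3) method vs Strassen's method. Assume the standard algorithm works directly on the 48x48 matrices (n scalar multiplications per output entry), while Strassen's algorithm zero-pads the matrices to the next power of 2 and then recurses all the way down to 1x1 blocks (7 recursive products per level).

Matrix multiplication for 48x48 matrices:

Strassen's algorithm requires power-of-2 dimensions. Pad 48x48 to 64x64 (next power of 2).

Standard algorithm: 48^3 = 110592 multiplications
Strassen's algorithm: 7^(log2(64)) = 7^6 = 117649 multiplications
Difference: 110592 - 117649 = -7057 (Strassen uses MORE here due to padding overhead — for small or just-over-power-of-2 n, padding can outweigh the per-level savings)

Standard: 110592 multiplications (48^3). Strassen: 117649 multiplications (7^6, after padding to 64x64). Strassen reduces 8 recursive multiplications to 7 at each level.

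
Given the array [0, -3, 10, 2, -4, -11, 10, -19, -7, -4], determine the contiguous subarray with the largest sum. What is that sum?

Using Kadane's algorithm on [0, -3, 10, 2, -4, -11, 10, -19, -7, -4]:

Scanning through the array:
Position 1 (value -3): max_ending_here = -3, max_so_far = 0
Position 2 (value 10): max_ending_here = 10, max_so_far = 10
Position 3 (value 2): max_ending_here = 12, max_so_far = 12
Position 4 (value -4): max_ending_here = 8, max_so_far = 12
Position 5 (value -11): max_ending_here = -3, max_so_far = 12
Position 6 (value 10): max_ending_here = 10, max_so_far = 12
Position 7 (value -19): max_ending_here = -9, max_so_far = 12
Position 8 (value -7): max_ending_here = -7, max_so_far = 12
Position 9 (value -4): max_ending_here = -4, max_so_far = 12

Maximum subarray: [10, 2]
Maximum sum: 12

The maximum subarray is [10, 2] with sum 12. This subarray runs from index 2 to index 3.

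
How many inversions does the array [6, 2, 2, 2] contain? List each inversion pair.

Finding inversions in [6, 2, 2, 2]:

(0, 1): arr[0]=6 > arr[1]=2
(0, 2): arr[0]=6 > arr[2]=2
(0, 3): arr[0]=6 > arr[3]=2

Total inversions: 3

The array has 3 inversion(s): (0,1), (0,2), (0,3). Each pair (i,j) satisfies i < j and arr[i] > arr[j].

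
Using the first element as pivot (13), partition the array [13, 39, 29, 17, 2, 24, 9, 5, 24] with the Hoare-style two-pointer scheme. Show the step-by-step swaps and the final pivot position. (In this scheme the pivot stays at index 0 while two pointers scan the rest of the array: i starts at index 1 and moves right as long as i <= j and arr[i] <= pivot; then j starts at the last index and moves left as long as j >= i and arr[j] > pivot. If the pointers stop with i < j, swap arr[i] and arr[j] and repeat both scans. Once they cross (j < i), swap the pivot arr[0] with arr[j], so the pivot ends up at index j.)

Hoare-style two-pointer partition with pivot = 13:

Initial array: [13, 39, 29, 17, 2, 24, 9, 5, 24]

Pointers start at i = 1, j = 8.
i stops at index 1 (arr[1]=39 > 13), j stops at index 7 (arr[7]=5 <= 13): swap arr[1] and arr[7], array becomes [13, 5, 29, 17, 2, 24, 9, 39, 24]
i stops at index 2 (arr[2]=29 > 13), j stops at index 6 (arr[6]=9 <= 13): swap arr[2] and arr[6], array becomes [13, 5, 9, 17, 2, 24, 29, 39, 24]
i stops at index 3 (arr[3]=17 > 13), j stops at index 4 (arr[4]=2 <= 13): swap arr[3] and arr[4], array becomes [13, 5, 9, 2, 17, 24, 29, 39, 24]
i ends at 4, j ends at 3: the pointers have crossed (j < i), so scanning stops.

Swap pivot arr[0] with arr[3] to place pivot at position 3: [2, 5, 9, 13, 17, 24, 29, 39, 24]
Pivot position: 3

After partitioning with pivot 13, the array becomes [2, 5, 9, 13, 17, 24, 29, 39, 24]. The pivot is placed at index 3. All elements to the left of the pivot are <= 13, and all elements to the right are > 13.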